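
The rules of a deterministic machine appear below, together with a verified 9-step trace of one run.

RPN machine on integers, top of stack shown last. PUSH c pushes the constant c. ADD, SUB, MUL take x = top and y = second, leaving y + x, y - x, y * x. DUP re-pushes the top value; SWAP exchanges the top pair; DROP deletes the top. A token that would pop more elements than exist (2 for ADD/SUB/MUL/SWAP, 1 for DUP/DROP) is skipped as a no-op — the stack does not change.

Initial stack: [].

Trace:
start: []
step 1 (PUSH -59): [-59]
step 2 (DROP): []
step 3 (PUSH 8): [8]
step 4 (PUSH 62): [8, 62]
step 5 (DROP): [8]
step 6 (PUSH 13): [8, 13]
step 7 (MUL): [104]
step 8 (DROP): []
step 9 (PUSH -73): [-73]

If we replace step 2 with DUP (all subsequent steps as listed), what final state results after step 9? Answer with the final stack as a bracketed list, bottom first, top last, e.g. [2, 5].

(re-executing from step 2 with the substitution; state before step 2: [-59])
step 2 (DUP): [-59, -59]
step 3 (PUSH 8): [-59, -59, 8]
step 4 (PUSH 62): [-59, -59, 8, 62]
step 5 (DROP): [-59, -59, 8]
step 6 (PUSH 13): [-59, -59, 8, 13]
step 7 (MUL): [-59, -59, 104]
step 8 (DROP): [-59, -59]
step 9 (PUSH -73): [-59, -59, -73]

[-59, -59, -73]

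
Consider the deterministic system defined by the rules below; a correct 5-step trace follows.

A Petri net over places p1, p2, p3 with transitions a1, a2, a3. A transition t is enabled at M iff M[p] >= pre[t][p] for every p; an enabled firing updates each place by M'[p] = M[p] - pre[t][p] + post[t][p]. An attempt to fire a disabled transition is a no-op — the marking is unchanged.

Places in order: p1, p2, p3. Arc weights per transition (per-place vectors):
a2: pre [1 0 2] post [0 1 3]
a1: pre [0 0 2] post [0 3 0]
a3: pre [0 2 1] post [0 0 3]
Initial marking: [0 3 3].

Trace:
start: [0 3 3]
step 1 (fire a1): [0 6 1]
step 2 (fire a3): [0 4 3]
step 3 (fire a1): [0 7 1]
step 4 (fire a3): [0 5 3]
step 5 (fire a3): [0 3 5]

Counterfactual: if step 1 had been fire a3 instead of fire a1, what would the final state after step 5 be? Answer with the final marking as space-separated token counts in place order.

0 0 7

(re-executing from step 1 with the substitution; state before step 1: [0 3 3])
step 1 (fire a3): [0 1 5]
step 2 (fire a3): [0 1 5]
step 3 (fire a1): [0 4 3]
step 4 (fire a3): [0 2 5]
step 5 (fire a3): [0 0 7]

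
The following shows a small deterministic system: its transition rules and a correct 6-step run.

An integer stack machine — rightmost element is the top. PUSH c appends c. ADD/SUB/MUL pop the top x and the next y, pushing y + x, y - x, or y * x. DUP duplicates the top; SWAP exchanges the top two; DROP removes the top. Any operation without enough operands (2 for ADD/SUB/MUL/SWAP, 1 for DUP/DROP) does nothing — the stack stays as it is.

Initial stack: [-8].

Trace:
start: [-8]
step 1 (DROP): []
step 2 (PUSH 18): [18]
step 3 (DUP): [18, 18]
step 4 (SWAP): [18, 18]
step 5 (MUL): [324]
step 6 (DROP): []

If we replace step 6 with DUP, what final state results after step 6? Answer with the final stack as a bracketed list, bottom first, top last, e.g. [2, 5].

(re-executing from step 6 with the substitution; state before step 6: [324])
step 6 (DUP): [324, 324]

[324, 324]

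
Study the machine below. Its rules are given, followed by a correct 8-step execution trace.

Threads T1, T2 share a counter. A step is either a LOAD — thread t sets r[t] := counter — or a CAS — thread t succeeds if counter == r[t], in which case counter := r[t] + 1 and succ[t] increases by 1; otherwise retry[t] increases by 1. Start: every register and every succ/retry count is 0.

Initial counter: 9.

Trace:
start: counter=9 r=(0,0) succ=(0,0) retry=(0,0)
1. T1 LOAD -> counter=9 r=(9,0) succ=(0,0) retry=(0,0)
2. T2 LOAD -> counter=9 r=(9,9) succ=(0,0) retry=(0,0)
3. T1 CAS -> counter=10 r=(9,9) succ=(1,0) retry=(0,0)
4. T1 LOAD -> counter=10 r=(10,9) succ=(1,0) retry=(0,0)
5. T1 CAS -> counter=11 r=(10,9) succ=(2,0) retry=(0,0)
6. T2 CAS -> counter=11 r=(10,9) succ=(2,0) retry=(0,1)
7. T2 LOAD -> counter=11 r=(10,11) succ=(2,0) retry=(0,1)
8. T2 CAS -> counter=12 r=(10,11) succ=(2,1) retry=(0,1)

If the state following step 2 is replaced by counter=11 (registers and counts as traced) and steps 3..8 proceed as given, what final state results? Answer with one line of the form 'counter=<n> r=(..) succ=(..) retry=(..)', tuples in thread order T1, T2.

state after step 2 := counter=11 r=(9,9) succ=(0,0) retry=(0,0)
3. T1 CAS -> counter=11 r=(9,9) succ=(0,0) retry=(1,0)
4. T1 LOAD -> counter=11 r=(11,9) succ=(0,0) retry=(1,0)
5. T1 CAS -> counter=12 r=(11,9) succ=(1,0) retry=(1,0)
6. T2 CAS -> counter=12 r=(11,9) succ=(1,0) retry=(1,1)
7. T2 LOAD -> counter=12 r=(11,12) succ=(1,0) retry=(1,1)
8. T2 CAS -> counter=13 r=(11,12) succ=(1,1) retry=(1,1)

counter=13 r=(11,12) succ=(1,1) retry=(1,1)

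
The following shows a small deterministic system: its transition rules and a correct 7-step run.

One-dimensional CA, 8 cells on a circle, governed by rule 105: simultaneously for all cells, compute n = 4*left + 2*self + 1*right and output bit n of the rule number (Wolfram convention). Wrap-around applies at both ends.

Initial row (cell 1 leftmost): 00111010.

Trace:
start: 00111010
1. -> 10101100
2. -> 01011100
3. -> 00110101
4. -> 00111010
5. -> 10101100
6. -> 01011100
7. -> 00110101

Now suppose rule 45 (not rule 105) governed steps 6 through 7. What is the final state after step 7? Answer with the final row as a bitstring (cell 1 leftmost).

10000010

(re-executing steps 6..7 under rule 45; state before step 6: 10101100)
6. -> 11111000
7. -> 10000010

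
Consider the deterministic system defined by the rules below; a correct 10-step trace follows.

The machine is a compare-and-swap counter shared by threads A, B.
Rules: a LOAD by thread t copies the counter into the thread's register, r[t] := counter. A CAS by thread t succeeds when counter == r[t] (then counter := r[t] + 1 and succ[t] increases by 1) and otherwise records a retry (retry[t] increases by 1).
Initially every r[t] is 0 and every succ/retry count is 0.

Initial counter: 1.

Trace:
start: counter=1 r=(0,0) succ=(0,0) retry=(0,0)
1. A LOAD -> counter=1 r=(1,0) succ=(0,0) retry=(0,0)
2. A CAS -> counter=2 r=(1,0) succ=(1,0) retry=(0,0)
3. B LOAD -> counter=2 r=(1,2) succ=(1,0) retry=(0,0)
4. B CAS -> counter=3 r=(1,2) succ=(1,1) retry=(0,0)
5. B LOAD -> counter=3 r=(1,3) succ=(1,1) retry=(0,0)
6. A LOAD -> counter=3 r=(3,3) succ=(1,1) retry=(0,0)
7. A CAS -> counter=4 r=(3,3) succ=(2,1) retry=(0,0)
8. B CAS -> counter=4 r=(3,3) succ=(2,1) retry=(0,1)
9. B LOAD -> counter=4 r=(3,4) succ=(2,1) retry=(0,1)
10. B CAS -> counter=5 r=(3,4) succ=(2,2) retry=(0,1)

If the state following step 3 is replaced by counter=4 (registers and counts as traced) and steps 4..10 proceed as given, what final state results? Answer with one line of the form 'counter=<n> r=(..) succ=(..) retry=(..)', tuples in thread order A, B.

state after step 3 := counter=4 r=(1,2) succ=(1,0) retry=(0,0)
4. B CAS -> counter=4 r=(1,2) succ=(1,0) retry=(0,1)
5. B LOAD -> counter=4 r=(1,4) succ=(1,0) retry=(0,1)
6. A LOAD -> counter=4 r=(4,4) succ=(1,0) retry=(0,1)
7. A CAS -> counter=5 r=(4,4) succ=(2,0) retry=(0,1)
8. B CAS -> counter=5 r=(4,4) succ=(2,0) retry=(0,2)
9. B LOAD -> counter=5 r=(4,5) succ=(2,0) retry=(0,2)
10. B CAS -> counter=6 r=(4,5) succ=(2,1) retry=(0,2)

counter=6 r=(4,5) succ=(2,1) retry=(0,2)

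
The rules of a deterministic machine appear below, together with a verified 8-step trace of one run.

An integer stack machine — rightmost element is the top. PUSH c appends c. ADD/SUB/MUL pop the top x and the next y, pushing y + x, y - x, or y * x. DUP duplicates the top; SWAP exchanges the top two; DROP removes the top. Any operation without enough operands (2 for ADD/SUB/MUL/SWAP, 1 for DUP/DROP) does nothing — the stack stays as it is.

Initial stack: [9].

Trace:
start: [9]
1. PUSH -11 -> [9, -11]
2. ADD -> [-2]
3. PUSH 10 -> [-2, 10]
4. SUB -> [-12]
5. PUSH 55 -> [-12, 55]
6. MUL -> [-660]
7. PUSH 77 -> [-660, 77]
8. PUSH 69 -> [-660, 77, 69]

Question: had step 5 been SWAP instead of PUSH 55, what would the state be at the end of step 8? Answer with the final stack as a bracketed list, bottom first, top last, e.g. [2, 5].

[-12, 77, 69]

(re-executing from step 5 with the substitution; state before step 5: [-12])
5. SWAP -> [-12]
6. MUL -> [-12]
7. PUSH 77 -> [-12, 77]
8. PUSH 69 -> [-12, 77, 69]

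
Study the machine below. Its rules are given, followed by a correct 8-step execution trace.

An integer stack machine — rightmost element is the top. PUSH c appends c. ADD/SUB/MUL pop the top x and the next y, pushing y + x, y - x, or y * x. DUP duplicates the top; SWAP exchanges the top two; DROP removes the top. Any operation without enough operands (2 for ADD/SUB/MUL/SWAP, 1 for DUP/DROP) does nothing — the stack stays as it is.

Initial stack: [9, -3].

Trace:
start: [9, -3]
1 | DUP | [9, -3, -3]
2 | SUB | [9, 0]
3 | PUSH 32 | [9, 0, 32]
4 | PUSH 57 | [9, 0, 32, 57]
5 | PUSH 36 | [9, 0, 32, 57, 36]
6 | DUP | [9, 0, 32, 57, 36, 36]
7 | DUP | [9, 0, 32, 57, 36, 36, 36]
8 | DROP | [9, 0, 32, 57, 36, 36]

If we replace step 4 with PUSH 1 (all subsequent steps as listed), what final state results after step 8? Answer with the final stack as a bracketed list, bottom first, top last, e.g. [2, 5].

(re-executing from step 4 with the substitution; state before step 4: [9, 0, 32])
4 | PUSH 1 | [9, 0, 32, 1]
5 | PUSH 36 | [9, 0, 32, 1, 36]
6 | DUP | [9, 0, 32, 1, 36, 36]
7 | DUP | [9, 0, 32, 1, 36, 36, 36]
8 | DROP | [9, 0, 32, 1, 36, 36]

[9, 0, 32, 1, 36, 36]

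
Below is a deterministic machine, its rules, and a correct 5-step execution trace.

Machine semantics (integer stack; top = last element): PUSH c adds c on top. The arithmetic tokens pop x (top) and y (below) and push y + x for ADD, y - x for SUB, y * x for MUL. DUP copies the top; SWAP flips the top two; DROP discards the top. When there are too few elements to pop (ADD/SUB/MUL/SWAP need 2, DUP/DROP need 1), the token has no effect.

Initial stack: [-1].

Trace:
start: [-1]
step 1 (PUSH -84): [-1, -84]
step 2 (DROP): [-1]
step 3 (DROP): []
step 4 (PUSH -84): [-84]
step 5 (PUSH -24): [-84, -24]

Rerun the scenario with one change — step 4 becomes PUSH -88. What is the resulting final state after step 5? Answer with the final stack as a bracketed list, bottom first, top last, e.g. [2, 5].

[-88, -24]

(re-executing from step 4 with the substitution; state before step 4: [])
step 4 (PUSH -88): [-88]
step 5 (PUSH -24): [-88, -24]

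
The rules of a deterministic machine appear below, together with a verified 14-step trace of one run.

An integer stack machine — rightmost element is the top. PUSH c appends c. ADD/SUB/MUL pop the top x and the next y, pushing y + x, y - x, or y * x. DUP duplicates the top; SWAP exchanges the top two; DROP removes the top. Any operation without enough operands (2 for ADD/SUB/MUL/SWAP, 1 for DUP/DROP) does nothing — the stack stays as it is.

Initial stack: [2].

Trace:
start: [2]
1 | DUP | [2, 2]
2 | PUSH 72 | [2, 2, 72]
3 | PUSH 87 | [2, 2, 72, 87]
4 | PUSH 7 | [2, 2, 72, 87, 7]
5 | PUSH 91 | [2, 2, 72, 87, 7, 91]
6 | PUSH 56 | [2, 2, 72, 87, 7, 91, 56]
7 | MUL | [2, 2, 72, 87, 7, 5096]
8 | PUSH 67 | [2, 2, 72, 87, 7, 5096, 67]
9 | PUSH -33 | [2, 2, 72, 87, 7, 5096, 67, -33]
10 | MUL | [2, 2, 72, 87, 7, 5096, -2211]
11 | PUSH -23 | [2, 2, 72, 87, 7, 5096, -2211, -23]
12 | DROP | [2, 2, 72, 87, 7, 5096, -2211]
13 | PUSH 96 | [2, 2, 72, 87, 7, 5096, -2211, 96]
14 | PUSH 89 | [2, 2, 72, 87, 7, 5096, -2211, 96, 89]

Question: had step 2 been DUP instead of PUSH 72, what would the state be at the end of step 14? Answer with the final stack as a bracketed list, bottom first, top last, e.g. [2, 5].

[2, 2, 2, 87, 7, 5096, -2211, 96, 89]

(re-executing from step 2 with the substitution; state before step 2: [2, 2])
2 | DUP | [2, 2, 2]
3 | PUSH 87 | [2, 2, 2, 87]
4 | PUSH 7 | [2, 2, 2, 87, 7]
5 | PUSH 91 | [2, 2, 2, 87, 7, 91]
6 | PUSH 56 | [2, 2, 2, 87, 7, 91, 56]
7 | MUL | [2, 2, 2, 87, 7, 5096]
8 | PUSH 67 | [2, 2, 2, 87, 7, 5096, 67]
9 | PUSH -33 | [2, 2, 2, 87, 7, 5096, 67, -33]
10 | MUL | [2, 2, 2, 87, 7, 5096, -2211]
11 | PUSH -23 | [2, 2, 2, 87, 7, 5096, -2211, -23]
12 | DROP | [2, 2, 2, 87, 7, 5096, -2211]
13 | PUSH 96 | [2, 2, 2, 87, 7, 5096, -2211, 96]
14 | PUSH 89 | [2, 2, 2, 87, 7, 5096, -2211, 96, 89]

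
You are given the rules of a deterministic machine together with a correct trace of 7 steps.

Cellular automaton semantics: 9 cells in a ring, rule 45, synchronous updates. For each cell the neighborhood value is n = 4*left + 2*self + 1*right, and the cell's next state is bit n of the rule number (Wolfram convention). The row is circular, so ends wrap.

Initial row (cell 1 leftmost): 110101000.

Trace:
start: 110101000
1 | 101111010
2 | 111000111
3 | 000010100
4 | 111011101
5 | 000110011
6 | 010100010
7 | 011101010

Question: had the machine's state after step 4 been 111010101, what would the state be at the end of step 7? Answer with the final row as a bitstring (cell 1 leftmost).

state after step 4 := 111010101
5 | 000111111
6 | 010100000
7 | 011101111

011101111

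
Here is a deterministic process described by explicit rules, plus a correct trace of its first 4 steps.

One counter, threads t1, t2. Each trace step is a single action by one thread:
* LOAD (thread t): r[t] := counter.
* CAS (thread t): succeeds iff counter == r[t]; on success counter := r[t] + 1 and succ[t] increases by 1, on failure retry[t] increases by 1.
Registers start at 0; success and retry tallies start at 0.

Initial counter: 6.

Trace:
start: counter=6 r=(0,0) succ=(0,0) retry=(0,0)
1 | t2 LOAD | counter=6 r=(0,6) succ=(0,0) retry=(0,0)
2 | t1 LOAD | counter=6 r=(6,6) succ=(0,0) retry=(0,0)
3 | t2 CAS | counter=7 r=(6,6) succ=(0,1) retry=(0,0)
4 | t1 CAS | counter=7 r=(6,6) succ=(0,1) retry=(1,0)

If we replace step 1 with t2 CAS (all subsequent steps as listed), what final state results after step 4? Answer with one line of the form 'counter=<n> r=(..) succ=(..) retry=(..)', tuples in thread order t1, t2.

(re-executing from step 1 with the substitution; state before step 1: counter=6 r=(0,0) succ=(0,0) retry=(0,0))
1 | t2 CAS | counter=6 r=(0,0) succ=(0,0) retry=(0,1)
2 | t1 LOAD | counter=6 r=(6,0) succ=(0,0) retry=(0,1)
3 | t2 CAS | counter=6 r=(6,0) succ=(0,0) retry=(0,2)
4 | t1 CAS | counter=7 r=(6,0) succ=(1,0) retry=(0,2)

counter=7 r=(6,0) succ=(1,0) retry=(0,2)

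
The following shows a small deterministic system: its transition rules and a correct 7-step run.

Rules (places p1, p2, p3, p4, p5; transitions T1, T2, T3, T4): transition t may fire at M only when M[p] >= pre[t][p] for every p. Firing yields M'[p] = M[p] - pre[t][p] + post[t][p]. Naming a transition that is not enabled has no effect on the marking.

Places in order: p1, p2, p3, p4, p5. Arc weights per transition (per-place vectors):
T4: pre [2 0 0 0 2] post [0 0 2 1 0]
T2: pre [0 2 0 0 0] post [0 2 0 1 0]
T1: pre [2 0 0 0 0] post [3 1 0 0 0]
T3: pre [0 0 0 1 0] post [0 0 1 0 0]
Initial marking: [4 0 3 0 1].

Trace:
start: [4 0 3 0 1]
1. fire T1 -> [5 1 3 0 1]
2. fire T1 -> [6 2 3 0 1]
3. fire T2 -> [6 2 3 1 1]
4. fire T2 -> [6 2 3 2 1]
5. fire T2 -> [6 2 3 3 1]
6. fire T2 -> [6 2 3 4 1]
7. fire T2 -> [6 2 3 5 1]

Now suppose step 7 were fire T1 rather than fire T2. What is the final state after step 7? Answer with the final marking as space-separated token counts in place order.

7 3 3 4 1

(re-executing from step 7 with the substitution; state before step 7: [6 2 3 4 1])
7. fire T1 -> [7 3 3 4 1]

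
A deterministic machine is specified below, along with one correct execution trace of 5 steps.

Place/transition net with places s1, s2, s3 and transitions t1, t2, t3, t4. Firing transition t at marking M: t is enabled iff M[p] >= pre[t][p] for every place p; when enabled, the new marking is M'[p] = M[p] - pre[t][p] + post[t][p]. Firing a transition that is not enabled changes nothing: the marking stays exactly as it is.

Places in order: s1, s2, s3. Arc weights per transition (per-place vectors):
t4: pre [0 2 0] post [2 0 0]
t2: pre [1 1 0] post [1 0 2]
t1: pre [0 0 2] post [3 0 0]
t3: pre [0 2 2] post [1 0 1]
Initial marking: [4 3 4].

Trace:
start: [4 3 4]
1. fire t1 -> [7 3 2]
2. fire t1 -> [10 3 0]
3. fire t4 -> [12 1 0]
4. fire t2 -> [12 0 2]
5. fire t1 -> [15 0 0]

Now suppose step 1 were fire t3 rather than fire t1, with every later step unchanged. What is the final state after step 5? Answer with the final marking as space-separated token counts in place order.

11 0 1

(re-executing from step 1 with the substitution; state before step 1: [4 3 4])
1. fire t3 -> [5 1 3]
2. fire t1 -> [8 1 1]
3. fire t4 -> [8 1 1]
4. fire t2 -> [8 0 3]
5. fire t1 -> [11 0 1]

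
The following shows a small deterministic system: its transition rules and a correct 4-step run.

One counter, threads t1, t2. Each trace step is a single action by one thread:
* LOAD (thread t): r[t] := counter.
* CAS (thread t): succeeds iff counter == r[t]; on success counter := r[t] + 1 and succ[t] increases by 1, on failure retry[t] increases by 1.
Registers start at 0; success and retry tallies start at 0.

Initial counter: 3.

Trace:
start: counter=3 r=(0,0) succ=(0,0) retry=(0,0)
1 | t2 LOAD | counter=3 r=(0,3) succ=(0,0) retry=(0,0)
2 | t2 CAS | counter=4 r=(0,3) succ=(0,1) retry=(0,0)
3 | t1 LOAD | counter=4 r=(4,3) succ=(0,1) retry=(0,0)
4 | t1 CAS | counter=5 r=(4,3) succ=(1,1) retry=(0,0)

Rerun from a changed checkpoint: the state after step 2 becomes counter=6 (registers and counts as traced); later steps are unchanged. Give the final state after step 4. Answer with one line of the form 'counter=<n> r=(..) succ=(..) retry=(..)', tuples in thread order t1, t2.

state after step 2 := counter=6 r=(0,3) succ=(0,1) retry=(0,0)
3 | t1 LOAD | counter=6 r=(6,3) succ=(0,1) retry=(0,0)
4 | t1 CAS | counter=7 r=(6,3) succ=(1,1) retry=(0,0)

counter=7 r=(6,3) succ=(1,1) retry=(0,0)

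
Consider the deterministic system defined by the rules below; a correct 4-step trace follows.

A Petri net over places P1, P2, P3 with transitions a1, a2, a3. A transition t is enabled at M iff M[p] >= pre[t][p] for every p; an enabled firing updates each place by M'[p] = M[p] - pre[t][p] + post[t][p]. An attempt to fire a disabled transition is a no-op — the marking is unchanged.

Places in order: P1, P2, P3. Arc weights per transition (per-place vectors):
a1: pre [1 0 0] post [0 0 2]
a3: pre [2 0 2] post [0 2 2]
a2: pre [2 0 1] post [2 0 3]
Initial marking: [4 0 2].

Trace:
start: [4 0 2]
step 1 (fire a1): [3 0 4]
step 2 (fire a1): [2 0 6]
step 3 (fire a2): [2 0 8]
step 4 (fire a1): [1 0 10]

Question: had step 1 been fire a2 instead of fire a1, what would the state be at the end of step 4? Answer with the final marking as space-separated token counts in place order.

(re-executing from step 1 with the substitution; state before step 1: [4 0 2])
step 1 (fire a2): [4 0 4]
step 2 (fire a1): [3 0 6]
step 3 (fire a2): [3 0 8]
step 4 (fire a1): [2 0 10]

2 0 10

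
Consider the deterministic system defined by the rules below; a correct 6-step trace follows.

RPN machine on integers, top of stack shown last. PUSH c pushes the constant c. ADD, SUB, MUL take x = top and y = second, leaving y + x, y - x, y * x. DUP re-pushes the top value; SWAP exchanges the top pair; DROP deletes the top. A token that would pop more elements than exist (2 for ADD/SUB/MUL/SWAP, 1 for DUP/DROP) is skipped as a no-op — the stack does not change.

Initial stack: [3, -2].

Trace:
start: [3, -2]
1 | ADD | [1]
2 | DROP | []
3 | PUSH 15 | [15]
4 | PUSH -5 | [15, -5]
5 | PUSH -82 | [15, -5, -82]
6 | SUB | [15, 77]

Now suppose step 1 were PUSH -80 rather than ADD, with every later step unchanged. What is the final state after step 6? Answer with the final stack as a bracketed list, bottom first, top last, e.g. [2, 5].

(re-executing from step 1 with the substitution; state before step 1: [3, -2])
1 | PUSH -80 | [3, -2, -80]
2 | DROP | [3, -2]
3 | PUSH 15 | [3, -2, 15]
4 | PUSH -5 | [3, -2, 15, -5]
5 | PUSH -82 | [3, -2, 15, -5, -82]
6 | SUB | [3, -2, 15, 77]

[3, -2, 15, 77]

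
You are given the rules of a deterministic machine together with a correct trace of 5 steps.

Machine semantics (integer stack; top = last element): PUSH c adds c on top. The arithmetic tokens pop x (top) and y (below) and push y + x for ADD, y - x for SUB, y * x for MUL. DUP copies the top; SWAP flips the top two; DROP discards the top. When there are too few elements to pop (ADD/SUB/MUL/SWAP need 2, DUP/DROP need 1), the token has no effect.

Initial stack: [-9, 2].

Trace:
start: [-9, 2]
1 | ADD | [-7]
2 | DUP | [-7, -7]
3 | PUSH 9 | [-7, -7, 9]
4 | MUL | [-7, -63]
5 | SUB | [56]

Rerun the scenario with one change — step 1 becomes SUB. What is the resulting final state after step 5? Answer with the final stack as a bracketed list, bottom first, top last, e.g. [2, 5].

(re-executing from step 1 with the substitution; state before step 1: [-9, 2])
1 | SUB | [-11]
2 | DUP | [-11, -11]
3 | PUSH 9 | [-11, -11, 9]
4 | MUL | [-11, -99]
5 | SUB | [88]

[88]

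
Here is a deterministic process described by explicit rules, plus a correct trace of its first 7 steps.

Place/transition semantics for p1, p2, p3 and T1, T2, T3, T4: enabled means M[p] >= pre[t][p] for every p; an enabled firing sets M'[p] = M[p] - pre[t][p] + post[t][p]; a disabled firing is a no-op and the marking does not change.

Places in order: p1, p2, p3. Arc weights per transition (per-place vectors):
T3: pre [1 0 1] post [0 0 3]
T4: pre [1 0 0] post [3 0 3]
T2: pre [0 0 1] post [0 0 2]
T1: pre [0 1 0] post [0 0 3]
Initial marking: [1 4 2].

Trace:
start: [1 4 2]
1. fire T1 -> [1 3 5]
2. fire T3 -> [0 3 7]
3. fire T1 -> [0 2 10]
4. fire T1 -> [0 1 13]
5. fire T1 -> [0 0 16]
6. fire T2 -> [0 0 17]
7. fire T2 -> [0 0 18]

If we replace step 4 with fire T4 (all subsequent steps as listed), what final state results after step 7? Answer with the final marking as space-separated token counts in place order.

(re-executing from step 4 with the substitution; state before step 4: [0 2 10])
4. fire T4 -> [0 2 10]
5. fire T1 -> [0 1 13]
6. fire T2 -> [0 1 14]
7. fire T2 -> [0 1 15]

0 1 15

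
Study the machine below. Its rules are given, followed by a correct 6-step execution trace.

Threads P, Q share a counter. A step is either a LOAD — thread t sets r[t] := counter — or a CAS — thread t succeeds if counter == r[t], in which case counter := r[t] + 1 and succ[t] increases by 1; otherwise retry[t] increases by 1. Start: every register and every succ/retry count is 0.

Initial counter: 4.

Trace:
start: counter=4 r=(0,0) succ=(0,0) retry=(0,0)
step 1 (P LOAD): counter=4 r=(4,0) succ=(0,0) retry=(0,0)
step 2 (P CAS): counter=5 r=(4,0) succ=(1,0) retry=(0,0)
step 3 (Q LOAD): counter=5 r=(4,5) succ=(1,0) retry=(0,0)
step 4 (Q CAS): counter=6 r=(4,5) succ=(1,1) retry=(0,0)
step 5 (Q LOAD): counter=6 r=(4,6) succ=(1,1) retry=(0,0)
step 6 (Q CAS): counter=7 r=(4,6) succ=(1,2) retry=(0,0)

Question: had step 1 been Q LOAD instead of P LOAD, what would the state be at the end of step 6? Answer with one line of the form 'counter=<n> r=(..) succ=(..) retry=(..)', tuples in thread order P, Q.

(re-executing from step 1 with the substitution; state before step 1: counter=4 r=(0,0) succ=(0,0) retry=(0,0))
step 1 (Q LOAD): counter=4 r=(0,4) succ=(0,0) retry=(0,0)
step 2 (P CAS): counter=4 r=(0,4) succ=(0,0) retry=(1,0)
step 3 (Q LOAD): counter=4 r=(0,4) succ=(0,0) retry=(1,0)
step 4 (Q CAS): counter=5 r=(0,4) succ=(0,1) retry=(1,0)
step 5 (Q LOAD): counter=5 r=(0,5) succ=(0,1) retry=(1,0)
step 6 (Q CAS): counter=6 r=(0,5) succ=(0,2) retry=(1,0)

counter=6 r=(0,5) succ=(0,2) retry=(1,0)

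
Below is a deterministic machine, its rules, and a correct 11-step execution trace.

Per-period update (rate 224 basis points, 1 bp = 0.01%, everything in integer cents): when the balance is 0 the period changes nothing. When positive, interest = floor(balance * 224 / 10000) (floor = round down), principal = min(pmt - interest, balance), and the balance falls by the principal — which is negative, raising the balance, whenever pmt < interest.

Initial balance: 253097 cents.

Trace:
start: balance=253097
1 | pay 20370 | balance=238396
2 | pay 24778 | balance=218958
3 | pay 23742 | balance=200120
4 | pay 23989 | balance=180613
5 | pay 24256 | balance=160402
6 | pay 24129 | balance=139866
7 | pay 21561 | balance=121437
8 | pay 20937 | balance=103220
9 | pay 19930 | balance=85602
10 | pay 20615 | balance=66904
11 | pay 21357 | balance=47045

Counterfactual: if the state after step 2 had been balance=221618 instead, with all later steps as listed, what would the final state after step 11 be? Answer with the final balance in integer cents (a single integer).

50293

state after step 2 := balance=221618
3 | pay 23742 | balance=202840
4 | pay 23989 | balance=183394
5 | pay 24256 | balance=163246
6 | pay 24129 | balance=142773
7 | pay 21561 | balance=124410
8 | pay 20937 | balance=106259
9 | pay 19930 | balance=88709
10 | pay 20615 | balance=70081
11 | pay 21357 | balance=50293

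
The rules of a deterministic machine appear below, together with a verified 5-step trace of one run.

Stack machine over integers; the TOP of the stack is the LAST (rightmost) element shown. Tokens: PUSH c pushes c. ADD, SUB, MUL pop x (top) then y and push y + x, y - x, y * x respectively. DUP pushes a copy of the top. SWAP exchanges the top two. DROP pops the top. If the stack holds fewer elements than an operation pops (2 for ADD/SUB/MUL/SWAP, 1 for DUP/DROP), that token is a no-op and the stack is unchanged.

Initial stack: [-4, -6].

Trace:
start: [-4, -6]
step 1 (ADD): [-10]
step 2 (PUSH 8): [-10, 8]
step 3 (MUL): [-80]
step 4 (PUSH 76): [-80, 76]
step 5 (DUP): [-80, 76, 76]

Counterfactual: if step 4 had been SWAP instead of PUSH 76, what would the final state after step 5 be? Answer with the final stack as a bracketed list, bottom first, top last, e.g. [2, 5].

[-80, -80]

(re-executing from step 4 with the substitution; state before step 4: [-80])
step 4 (SWAP): [-80]
step 5 (DUP): [-80, -80]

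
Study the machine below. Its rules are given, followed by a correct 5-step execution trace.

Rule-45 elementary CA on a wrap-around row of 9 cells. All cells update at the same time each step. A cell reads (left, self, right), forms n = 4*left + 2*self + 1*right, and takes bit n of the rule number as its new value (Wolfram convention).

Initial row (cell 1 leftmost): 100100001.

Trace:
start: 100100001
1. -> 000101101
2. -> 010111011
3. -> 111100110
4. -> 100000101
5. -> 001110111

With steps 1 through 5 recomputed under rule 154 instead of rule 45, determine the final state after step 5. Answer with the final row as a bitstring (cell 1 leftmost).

100110110

(re-executing steps 1..5 under rule 154; state before step 1: 100100001)
1. -> 011010011
2. -> 010001110
3. -> 101011101
4. -> 000011001
5. -> 100110110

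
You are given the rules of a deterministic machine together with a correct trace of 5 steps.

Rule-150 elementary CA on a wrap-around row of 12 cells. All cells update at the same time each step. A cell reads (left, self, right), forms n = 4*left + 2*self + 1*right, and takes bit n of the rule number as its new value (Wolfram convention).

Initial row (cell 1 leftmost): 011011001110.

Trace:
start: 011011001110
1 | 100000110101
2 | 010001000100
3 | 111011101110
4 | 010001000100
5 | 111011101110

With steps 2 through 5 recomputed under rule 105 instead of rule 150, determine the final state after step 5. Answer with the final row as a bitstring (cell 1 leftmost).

111011101110

(re-executing steps 2..5 under rule 105; state before step 2: 100000110101)
2 | 101110111011
3 | 111011101110
4 | 101110111011
5 | 111011101110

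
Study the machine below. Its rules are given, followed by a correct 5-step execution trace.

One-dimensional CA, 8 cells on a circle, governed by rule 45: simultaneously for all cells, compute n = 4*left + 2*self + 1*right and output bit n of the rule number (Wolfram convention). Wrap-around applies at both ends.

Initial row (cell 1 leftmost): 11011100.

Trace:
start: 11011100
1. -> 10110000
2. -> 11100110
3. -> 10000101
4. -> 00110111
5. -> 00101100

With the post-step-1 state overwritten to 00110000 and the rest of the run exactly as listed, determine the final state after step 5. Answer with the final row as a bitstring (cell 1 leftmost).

11010111

state after step 1 := 00110000
2. -> 10100111
3. -> 01100100
4. -> 01000101
5. -> 11010111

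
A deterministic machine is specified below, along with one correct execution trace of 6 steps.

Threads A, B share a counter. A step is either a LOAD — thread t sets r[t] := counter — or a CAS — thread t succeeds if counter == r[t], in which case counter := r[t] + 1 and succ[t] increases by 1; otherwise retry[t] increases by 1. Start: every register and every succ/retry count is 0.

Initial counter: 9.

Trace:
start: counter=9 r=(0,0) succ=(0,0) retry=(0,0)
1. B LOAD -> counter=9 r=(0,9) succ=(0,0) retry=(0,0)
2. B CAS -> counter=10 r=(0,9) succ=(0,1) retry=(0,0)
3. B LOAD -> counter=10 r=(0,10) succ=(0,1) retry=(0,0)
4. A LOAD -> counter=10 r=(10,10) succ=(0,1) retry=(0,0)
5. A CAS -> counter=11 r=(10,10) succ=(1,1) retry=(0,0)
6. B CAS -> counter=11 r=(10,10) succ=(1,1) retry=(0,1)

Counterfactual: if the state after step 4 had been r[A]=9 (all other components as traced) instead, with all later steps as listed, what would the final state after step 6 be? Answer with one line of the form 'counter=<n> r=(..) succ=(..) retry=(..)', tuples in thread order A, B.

counter=11 r=(9,10) succ=(0,2) retry=(1,0)

state after step 4 := counter=10 r=(9,10) succ=(0,1) retry=(0,0)
5. A CAS -> counter=10 r=(9,10) succ=(0,1) retry=(1,0)
6. B CAS -> counter=11 r=(9,10) succ=(0,2) retry=(1,0)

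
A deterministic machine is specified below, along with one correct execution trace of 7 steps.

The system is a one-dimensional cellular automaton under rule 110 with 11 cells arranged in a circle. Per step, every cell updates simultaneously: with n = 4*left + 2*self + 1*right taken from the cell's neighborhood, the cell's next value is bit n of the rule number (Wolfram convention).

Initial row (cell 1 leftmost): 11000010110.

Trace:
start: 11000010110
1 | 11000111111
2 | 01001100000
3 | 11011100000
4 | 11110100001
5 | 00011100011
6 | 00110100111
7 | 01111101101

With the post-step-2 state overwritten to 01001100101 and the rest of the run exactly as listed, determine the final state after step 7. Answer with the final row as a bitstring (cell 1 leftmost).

state after step 2 := 01001100101
3 | 11011101111
4 | 01110111000
5 | 11011101000
6 | 11110111001
7 | 00011101011

00011101011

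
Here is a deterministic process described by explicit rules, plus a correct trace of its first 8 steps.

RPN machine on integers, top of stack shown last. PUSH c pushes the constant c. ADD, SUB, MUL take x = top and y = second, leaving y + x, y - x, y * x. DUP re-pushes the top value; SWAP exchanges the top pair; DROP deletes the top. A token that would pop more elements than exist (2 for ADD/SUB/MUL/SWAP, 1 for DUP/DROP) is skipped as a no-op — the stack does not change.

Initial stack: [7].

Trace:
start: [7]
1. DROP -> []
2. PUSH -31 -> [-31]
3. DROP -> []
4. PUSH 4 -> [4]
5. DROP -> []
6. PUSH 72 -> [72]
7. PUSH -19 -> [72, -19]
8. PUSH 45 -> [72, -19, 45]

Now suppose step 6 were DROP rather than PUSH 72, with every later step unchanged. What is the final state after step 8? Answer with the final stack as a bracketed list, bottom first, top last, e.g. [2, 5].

[-19, 45]

(re-executing from step 6 with the substitution; state before step 6: [])
6. DROP -> []
7. PUSH -19 -> [-19]
8. PUSH 45 -> [-19, 45]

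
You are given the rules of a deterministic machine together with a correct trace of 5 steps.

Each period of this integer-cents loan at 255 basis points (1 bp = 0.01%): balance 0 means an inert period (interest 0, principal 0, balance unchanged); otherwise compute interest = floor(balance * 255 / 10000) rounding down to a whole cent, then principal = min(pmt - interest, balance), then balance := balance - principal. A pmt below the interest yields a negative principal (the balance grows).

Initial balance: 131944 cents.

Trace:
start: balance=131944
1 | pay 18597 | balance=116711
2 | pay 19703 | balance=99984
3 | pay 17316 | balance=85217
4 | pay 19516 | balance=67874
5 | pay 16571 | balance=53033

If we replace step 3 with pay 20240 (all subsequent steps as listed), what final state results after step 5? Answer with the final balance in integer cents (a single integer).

(re-executing from step 3 with the substitution; state before step 3: balance=99984)
3 | pay 20240 | balance=82293
4 | pay 19516 | balance=64875
5 | pay 16571 | balance=49958

49958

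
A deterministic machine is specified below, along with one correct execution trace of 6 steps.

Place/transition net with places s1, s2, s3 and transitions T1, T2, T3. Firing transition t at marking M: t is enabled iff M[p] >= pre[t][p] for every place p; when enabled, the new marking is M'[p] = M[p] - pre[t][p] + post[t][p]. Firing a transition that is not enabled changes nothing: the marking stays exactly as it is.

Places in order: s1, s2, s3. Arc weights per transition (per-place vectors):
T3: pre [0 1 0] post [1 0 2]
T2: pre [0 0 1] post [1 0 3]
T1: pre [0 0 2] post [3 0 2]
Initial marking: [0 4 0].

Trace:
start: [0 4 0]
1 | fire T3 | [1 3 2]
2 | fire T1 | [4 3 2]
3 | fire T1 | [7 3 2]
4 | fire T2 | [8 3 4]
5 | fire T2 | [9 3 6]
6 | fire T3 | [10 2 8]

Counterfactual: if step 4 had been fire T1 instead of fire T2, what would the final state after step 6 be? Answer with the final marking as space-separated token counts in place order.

(re-executing from step 4 with the substitution; state before step 4: [7 3 2])
4 | fire T1 | [10 3 2]
5 | fire T2 | [11 3 4]
6 | fire T3 | [12 2 6]

12 2 6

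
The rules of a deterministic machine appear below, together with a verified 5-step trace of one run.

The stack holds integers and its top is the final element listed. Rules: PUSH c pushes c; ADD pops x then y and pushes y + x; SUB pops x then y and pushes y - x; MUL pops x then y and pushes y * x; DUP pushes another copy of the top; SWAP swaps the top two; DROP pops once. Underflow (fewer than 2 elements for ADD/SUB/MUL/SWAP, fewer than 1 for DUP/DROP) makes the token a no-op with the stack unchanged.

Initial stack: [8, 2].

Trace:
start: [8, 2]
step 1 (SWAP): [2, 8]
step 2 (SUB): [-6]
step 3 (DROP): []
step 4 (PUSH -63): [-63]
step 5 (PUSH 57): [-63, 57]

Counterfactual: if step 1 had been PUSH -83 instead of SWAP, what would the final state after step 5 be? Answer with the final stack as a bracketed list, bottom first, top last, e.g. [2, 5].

(re-executing from step 1 with the substitution; state before step 1: [8, 2])
step 1 (PUSH -83): [8, 2, -83]
step 2 (SUB): [8, 85]
step 3 (DROP): [8]
step 4 (PUSH -63): [8, -63]
step 5 (PUSH 57): [8, -63, 57]

[8, -63, 57]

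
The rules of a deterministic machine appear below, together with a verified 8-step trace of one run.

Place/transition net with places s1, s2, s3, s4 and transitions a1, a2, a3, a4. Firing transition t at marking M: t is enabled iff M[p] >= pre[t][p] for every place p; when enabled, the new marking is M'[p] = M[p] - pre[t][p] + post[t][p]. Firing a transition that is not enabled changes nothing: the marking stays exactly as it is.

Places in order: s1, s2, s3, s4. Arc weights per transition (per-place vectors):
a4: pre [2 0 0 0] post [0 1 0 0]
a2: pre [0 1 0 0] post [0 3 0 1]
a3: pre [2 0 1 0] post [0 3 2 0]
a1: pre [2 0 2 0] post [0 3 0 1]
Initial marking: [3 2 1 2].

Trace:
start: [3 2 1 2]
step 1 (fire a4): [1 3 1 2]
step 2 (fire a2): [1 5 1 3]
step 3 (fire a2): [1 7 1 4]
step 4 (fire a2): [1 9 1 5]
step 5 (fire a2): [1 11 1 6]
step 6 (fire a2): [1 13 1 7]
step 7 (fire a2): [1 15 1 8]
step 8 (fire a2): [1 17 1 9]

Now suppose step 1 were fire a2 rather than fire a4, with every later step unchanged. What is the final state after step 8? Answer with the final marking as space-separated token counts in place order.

(re-executing from step 1 with the substitution; state before step 1: [3 2 1 2])
step 1 (fire a2): [3 4 1 3]
step 2 (fire a2): [3 6 1 4]
step 3 (fire a2): [3 8 1 5]
step 4 (fire a2): [3 10 1 6]
step 5 (fire a2): [3 12 1 7]
step 6 (fire a2): [3 14 1 8]
step 7 (fire a2): [3 16 1 9]
step 8 (fire a2): [3 18 1 10]

3 18 1 10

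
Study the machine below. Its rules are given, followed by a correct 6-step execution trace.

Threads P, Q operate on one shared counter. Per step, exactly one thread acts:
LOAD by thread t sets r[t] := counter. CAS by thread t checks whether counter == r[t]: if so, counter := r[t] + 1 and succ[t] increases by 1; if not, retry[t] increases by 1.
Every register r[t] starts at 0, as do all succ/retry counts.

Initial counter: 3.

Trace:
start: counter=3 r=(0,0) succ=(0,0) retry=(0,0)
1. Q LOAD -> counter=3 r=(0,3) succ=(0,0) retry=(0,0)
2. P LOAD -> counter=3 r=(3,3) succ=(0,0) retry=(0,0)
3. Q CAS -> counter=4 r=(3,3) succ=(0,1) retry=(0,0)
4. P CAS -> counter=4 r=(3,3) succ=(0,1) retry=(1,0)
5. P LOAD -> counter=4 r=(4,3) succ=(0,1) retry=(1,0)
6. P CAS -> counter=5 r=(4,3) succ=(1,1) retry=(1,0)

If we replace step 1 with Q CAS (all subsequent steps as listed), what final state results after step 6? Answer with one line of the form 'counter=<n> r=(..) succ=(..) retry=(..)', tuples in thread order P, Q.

counter=5 r=(4,0) succ=(2,0) retry=(0,2)

(re-executing from step 1 with the substitution; state before step 1: counter=3 r=(0,0) succ=(0,0) retry=(0,0))
1. Q CAS -> counter=3 r=(0,0) succ=(0,0) retry=(0,1)
2. P LOAD -> counter=3 r=(3,0) succ=(0,0) retry=(0,1)
3. Q CAS -> counter=3 r=(3,0) succ=(0,0) retry=(0,2)
4. P CAS -> counter=4 r=(3,0) succ=(1,0) retry=(0,2)
5. P LOAD -> counter=4 r=(4,0) succ=(1,0) retry=(0,2)
6. P CAS -> counter=5 r=(4,0) succ=(2,0) retry=(0,2)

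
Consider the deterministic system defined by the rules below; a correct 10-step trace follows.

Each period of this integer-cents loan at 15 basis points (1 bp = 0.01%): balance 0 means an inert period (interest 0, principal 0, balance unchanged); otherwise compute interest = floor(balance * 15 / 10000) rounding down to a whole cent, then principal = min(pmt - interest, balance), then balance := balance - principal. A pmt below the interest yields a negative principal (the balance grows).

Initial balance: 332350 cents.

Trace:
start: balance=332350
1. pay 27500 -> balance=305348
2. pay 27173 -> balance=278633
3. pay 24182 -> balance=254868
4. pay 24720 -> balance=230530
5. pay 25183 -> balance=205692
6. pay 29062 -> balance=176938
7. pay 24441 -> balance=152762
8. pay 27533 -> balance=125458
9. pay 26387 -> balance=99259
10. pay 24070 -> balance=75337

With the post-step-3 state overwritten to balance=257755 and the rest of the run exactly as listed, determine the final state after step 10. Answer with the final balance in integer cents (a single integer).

78254

state after step 3 := balance=257755
4. pay 24720 -> balance=233421
5. pay 25183 -> balance=208588
6. pay 29062 -> balance=179838
7. pay 24441 -> balance=155666
8. pay 27533 -> balance=128366
9. pay 26387 -> balance=102171
10. pay 24070 -> balance=78254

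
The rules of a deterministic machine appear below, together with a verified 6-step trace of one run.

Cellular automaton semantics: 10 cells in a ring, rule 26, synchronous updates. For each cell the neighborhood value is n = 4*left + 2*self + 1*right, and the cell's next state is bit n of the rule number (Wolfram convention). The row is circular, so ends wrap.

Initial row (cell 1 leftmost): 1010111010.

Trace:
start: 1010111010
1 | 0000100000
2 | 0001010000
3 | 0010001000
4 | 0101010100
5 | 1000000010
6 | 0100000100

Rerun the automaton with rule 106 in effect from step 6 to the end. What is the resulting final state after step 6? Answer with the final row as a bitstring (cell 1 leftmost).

(re-executing step 6 under rule 106; state before step 6: 1000000010)
6 | 0000000101

0000000101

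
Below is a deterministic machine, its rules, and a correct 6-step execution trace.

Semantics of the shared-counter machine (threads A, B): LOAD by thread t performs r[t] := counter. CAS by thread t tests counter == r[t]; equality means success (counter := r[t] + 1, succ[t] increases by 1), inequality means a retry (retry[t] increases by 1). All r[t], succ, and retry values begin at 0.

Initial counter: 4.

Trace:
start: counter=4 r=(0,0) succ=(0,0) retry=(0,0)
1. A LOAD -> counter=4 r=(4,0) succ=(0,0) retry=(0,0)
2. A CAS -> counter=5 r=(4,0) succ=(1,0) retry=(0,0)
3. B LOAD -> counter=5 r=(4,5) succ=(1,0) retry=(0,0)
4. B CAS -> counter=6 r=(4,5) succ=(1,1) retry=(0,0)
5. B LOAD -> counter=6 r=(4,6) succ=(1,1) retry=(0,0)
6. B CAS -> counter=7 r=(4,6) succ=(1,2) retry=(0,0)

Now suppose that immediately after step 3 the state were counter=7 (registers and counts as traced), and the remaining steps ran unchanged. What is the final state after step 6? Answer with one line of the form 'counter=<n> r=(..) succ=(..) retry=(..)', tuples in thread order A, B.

state after step 3 := counter=7 r=(4,5) succ=(1,0) retry=(0,0)
4. B CAS -> counter=7 r=(4,5) succ=(1,0) retry=(0,1)
5. B LOAD -> counter=7 r=(4,7) succ=(1,0) retry=(0,1)
6. B CAS -> counter=8 r=(4,7) succ=(1,1) retry=(0,1)

counter=8 r=(4,7) succ=(1,1) retry=(0,1)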